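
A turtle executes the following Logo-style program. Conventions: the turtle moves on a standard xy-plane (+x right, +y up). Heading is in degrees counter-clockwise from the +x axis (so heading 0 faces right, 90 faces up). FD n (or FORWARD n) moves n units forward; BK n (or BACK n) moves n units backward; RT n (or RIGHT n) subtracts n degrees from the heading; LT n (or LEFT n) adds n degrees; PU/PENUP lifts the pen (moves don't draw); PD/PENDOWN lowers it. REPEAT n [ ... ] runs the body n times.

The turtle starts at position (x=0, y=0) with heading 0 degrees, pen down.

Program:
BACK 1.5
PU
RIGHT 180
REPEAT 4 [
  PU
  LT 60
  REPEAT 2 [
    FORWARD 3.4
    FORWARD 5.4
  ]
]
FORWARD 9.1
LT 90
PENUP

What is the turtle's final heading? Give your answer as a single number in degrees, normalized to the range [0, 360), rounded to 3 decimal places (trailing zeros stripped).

Answer: 150

Derivation:
Executing turtle program step by step:
Start: pos=(0,0), heading=0, pen down
BK 1.5: (0,0) -> (-1.5,0) [heading=0, draw]
PU: pen up
RT 180: heading 0 -> 180
REPEAT 4 [
  -- iteration 1/4 --
  PU: pen up
  LT 60: heading 180 -> 240
  REPEAT 2 [
    -- iteration 1/2 --
    FD 3.4: (-1.5,0) -> (-3.2,-2.944) [heading=240, move]
    FD 5.4: (-3.2,-2.944) -> (-5.9,-7.621) [heading=240, move]
    -- iteration 2/2 --
    FD 3.4: (-5.9,-7.621) -> (-7.6,-10.566) [heading=240, move]
    FD 5.4: (-7.6,-10.566) -> (-10.3,-15.242) [heading=240, move]
  ]
  -- iteration 2/4 --
  PU: pen up
  LT 60: heading 240 -> 300
  REPEAT 2 [
    -- iteration 1/2 --
    FD 3.4: (-10.3,-15.242) -> (-8.6,-18.187) [heading=300, move]
    FD 5.4: (-8.6,-18.187) -> (-5.9,-22.863) [heading=300, move]
    -- iteration 2/2 --
    FD 3.4: (-5.9,-22.863) -> (-4.2,-25.808) [heading=300, move]
    FD 5.4: (-4.2,-25.808) -> (-1.5,-30.484) [heading=300, move]
  ]
  -- iteration 3/4 --
  PU: pen up
  LT 60: heading 300 -> 0
  REPEAT 2 [
    -- iteration 1/2 --
    FD 3.4: (-1.5,-30.484) -> (1.9,-30.484) [heading=0, move]
    FD 5.4: (1.9,-30.484) -> (7.3,-30.484) [heading=0, move]
    -- iteration 2/2 --
    FD 3.4: (7.3,-30.484) -> (10.7,-30.484) [heading=0, move]
    FD 5.4: (10.7,-30.484) -> (16.1,-30.484) [heading=0, move]
  ]
  -- iteration 4/4 --
  PU: pen up
  LT 60: heading 0 -> 60
  REPEAT 2 [
    -- iteration 1/2 --
    FD 3.4: (16.1,-30.484) -> (17.8,-27.54) [heading=60, move]
    FD 5.4: (17.8,-27.54) -> (20.5,-22.863) [heading=60, move]
    -- iteration 2/2 --
    FD 3.4: (20.5,-22.863) -> (22.2,-19.919) [heading=60, move]
    FD 5.4: (22.2,-19.919) -> (24.9,-15.242) [heading=60, move]
  ]
]
FD 9.1: (24.9,-15.242) -> (29.45,-7.361) [heading=60, move]
LT 90: heading 60 -> 150
PU: pen up
Final: pos=(29.45,-7.361), heading=150, 1 segment(s) drawn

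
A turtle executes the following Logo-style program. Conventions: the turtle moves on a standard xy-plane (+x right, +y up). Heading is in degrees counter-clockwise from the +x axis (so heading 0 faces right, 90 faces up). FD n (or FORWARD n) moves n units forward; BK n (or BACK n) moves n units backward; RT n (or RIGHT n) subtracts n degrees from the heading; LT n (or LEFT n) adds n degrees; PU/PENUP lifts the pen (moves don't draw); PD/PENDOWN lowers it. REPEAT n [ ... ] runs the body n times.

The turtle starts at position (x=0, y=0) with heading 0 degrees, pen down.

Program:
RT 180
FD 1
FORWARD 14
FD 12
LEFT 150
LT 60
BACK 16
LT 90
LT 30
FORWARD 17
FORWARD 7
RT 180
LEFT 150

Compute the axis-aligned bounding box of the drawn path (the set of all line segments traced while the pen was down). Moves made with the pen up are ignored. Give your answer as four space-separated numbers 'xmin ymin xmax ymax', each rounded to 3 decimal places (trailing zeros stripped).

Answer: -61.641 -8 0 4

Derivation:
Executing turtle program step by step:
Start: pos=(0,0), heading=0, pen down
RT 180: heading 0 -> 180
FD 1: (0,0) -> (-1,0) [heading=180, draw]
FD 14: (-1,0) -> (-15,0) [heading=180, draw]
FD 12: (-15,0) -> (-27,0) [heading=180, draw]
LT 150: heading 180 -> 330
LT 60: heading 330 -> 30
BK 16: (-27,0) -> (-40.856,-8) [heading=30, draw]
LT 90: heading 30 -> 120
LT 30: heading 120 -> 150
FD 17: (-40.856,-8) -> (-55.579,0.5) [heading=150, draw]
FD 7: (-55.579,0.5) -> (-61.641,4) [heading=150, draw]
RT 180: heading 150 -> 330
LT 150: heading 330 -> 120
Final: pos=(-61.641,4), heading=120, 6 segment(s) drawn

Segment endpoints: x in {-61.641, -55.579, -40.856, -27, -15, -1, 0}, y in {-8, 0, 0, 0, 0, 0.5, 4}
xmin=-61.641, ymin=-8, xmax=0, ymax=4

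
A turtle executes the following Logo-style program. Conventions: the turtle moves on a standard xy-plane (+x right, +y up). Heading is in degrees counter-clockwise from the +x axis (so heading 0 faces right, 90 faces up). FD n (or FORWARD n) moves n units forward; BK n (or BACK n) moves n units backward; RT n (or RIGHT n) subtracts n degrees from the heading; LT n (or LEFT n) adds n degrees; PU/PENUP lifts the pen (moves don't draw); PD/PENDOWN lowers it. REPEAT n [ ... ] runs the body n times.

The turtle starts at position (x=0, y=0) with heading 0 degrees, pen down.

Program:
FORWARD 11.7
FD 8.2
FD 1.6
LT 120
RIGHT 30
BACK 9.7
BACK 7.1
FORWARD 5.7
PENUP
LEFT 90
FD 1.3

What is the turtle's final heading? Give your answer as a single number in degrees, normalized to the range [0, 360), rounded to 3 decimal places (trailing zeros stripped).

Executing turtle program step by step:
Start: pos=(0,0), heading=0, pen down
FD 11.7: (0,0) -> (11.7,0) [heading=0, draw]
FD 8.2: (11.7,0) -> (19.9,0) [heading=0, draw]
FD 1.6: (19.9,0) -> (21.5,0) [heading=0, draw]
LT 120: heading 0 -> 120
RT 30: heading 120 -> 90
BK 9.7: (21.5,0) -> (21.5,-9.7) [heading=90, draw]
BK 7.1: (21.5,-9.7) -> (21.5,-16.8) [heading=90, draw]
FD 5.7: (21.5,-16.8) -> (21.5,-11.1) [heading=90, draw]
PU: pen up
LT 90: heading 90 -> 180
FD 1.3: (21.5,-11.1) -> (20.2,-11.1) [heading=180, move]
Final: pos=(20.2,-11.1), heading=180, 6 segment(s) drawn

Answer: 180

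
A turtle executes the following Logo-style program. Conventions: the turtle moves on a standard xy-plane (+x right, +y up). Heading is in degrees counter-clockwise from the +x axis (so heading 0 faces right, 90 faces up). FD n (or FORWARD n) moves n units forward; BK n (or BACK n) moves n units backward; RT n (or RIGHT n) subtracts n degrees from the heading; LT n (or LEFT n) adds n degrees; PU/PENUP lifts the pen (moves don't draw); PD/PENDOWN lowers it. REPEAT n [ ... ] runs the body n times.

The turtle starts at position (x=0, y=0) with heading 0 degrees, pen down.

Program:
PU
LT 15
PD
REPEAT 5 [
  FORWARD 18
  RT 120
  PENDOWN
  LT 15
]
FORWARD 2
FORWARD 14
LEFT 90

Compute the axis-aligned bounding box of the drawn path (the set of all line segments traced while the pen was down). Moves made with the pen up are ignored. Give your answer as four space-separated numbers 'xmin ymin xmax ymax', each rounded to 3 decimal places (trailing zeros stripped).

Answer: 0 -13.822 21.728 6.906

Derivation:
Executing turtle program step by step:
Start: pos=(0,0), heading=0, pen down
PU: pen up
LT 15: heading 0 -> 15
PD: pen down
REPEAT 5 [
  -- iteration 1/5 --
  FD 18: (0,0) -> (17.387,4.659) [heading=15, draw]
  RT 120: heading 15 -> 255
  PD: pen down
  LT 15: heading 255 -> 270
  -- iteration 2/5 --
  FD 18: (17.387,4.659) -> (17.387,-13.341) [heading=270, draw]
  RT 120: heading 270 -> 150
  PD: pen down
  LT 15: heading 150 -> 165
  -- iteration 3/5 --
  FD 18: (17.387,-13.341) -> (0,-8.683) [heading=165, draw]
  RT 120: heading 165 -> 45
  PD: pen down
  LT 15: heading 45 -> 60
  -- iteration 4/5 --
  FD 18: (0,-8.683) -> (9,6.906) [heading=60, draw]
  RT 120: heading 60 -> 300
  PD: pen down
  LT 15: heading 300 -> 315
  -- iteration 5/5 --
  FD 18: (9,6.906) -> (21.728,-5.822) [heading=315, draw]
  RT 120: heading 315 -> 195
  PD: pen down
  LT 15: heading 195 -> 210
]
FD 2: (21.728,-5.822) -> (19.996,-6.822) [heading=210, draw]
FD 14: (19.996,-6.822) -> (7.872,-13.822) [heading=210, draw]
LT 90: heading 210 -> 300
Final: pos=(7.872,-13.822), heading=300, 7 segment(s) drawn

Segment endpoints: x in {0, 7.872, 9, 17.387, 19.996, 21.728}, y in {-13.822, -13.341, -8.683, -6.822, -5.822, 0, 4.659, 6.906}
xmin=0, ymin=-13.822, xmax=21.728, ymax=6.906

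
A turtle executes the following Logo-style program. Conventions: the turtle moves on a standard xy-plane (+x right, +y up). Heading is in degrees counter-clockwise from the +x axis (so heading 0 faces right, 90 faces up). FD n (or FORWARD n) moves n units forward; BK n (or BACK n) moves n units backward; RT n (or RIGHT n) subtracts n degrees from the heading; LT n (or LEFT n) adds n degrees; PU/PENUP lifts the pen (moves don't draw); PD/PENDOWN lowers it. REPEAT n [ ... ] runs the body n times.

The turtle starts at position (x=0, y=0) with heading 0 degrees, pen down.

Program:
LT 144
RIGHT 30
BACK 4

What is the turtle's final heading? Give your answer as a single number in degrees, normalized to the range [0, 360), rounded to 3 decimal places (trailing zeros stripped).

Executing turtle program step by step:
Start: pos=(0,0), heading=0, pen down
LT 144: heading 0 -> 144
RT 30: heading 144 -> 114
BK 4: (0,0) -> (1.627,-3.654) [heading=114, draw]
Final: pos=(1.627,-3.654), heading=114, 1 segment(s) drawn

Answer: 114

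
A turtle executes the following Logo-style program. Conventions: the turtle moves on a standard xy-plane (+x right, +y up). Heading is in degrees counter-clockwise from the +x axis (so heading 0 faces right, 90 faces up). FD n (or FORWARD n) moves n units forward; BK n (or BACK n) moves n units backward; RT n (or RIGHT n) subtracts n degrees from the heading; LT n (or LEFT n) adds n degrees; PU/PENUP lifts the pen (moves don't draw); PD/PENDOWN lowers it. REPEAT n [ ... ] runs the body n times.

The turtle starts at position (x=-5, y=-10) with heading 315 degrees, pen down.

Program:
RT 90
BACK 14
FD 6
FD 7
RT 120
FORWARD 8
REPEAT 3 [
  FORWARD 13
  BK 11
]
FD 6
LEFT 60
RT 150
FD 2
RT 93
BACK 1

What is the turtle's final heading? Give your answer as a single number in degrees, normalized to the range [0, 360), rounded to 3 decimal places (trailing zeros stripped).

Executing turtle program step by step:
Start: pos=(-5,-10), heading=315, pen down
RT 90: heading 315 -> 225
BK 14: (-5,-10) -> (4.899,-0.101) [heading=225, draw]
FD 6: (4.899,-0.101) -> (0.657,-4.343) [heading=225, draw]
FD 7: (0.657,-4.343) -> (-4.293,-9.293) [heading=225, draw]
RT 120: heading 225 -> 105
FD 8: (-4.293,-9.293) -> (-6.363,-1.565) [heading=105, draw]
REPEAT 3 [
  -- iteration 1/3 --
  FD 13: (-6.363,-1.565) -> (-9.728,10.992) [heading=105, draw]
  BK 11: (-9.728,10.992) -> (-6.881,0.366) [heading=105, draw]
  -- iteration 2/3 --
  FD 13: (-6.881,0.366) -> (-10.246,12.923) [heading=105, draw]
  BK 11: (-10.246,12.923) -> (-7.399,2.298) [heading=105, draw]
  -- iteration 3/3 --
  FD 13: (-7.399,2.298) -> (-10.763,14.855) [heading=105, draw]
  BK 11: (-10.763,14.855) -> (-7.916,4.23) [heading=105, draw]
]
FD 6: (-7.916,4.23) -> (-9.469,10.026) [heading=105, draw]
LT 60: heading 105 -> 165
RT 150: heading 165 -> 15
FD 2: (-9.469,10.026) -> (-7.537,10.543) [heading=15, draw]
RT 93: heading 15 -> 282
BK 1: (-7.537,10.543) -> (-7.745,11.521) [heading=282, draw]
Final: pos=(-7.745,11.521), heading=282, 13 segment(s) drawn

Answer: 282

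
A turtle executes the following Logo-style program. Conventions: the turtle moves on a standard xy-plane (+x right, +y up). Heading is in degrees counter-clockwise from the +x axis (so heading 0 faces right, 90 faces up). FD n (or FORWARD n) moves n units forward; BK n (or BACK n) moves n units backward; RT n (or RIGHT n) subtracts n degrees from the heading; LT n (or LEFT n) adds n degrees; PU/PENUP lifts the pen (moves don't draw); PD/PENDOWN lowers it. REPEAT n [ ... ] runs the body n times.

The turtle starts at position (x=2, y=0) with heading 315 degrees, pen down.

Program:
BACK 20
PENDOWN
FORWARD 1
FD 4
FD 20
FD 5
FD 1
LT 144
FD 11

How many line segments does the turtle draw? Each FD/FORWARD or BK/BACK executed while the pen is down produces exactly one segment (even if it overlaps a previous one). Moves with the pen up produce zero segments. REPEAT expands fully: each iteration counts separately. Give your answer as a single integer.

Answer: 7

Derivation:
Executing turtle program step by step:
Start: pos=(2,0), heading=315, pen down
BK 20: (2,0) -> (-12.142,14.142) [heading=315, draw]
PD: pen down
FD 1: (-12.142,14.142) -> (-11.435,13.435) [heading=315, draw]
FD 4: (-11.435,13.435) -> (-8.607,10.607) [heading=315, draw]
FD 20: (-8.607,10.607) -> (5.536,-3.536) [heading=315, draw]
FD 5: (5.536,-3.536) -> (9.071,-7.071) [heading=315, draw]
FD 1: (9.071,-7.071) -> (9.778,-7.778) [heading=315, draw]
LT 144: heading 315 -> 99
FD 11: (9.778,-7.778) -> (8.057,3.086) [heading=99, draw]
Final: pos=(8.057,3.086), heading=99, 7 segment(s) drawn
Segments drawn: 7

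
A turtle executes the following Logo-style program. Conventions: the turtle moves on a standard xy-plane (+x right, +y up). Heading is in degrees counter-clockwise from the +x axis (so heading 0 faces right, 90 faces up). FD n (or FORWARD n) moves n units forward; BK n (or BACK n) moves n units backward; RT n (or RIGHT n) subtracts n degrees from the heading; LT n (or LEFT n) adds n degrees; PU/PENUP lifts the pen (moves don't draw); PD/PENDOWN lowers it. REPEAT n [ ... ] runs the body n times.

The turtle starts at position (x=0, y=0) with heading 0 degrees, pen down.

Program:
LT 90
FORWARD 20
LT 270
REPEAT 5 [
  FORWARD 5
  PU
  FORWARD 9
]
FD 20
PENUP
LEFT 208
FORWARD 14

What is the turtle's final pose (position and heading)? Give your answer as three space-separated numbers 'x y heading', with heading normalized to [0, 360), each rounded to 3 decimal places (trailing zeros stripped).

Answer: 77.639 13.427 208

Derivation:
Executing turtle program step by step:
Start: pos=(0,0), heading=0, pen down
LT 90: heading 0 -> 90
FD 20: (0,0) -> (0,20) [heading=90, draw]
LT 270: heading 90 -> 0
REPEAT 5 [
  -- iteration 1/5 --
  FD 5: (0,20) -> (5,20) [heading=0, draw]
  PU: pen up
  FD 9: (5,20) -> (14,20) [heading=0, move]
  -- iteration 2/5 --
  FD 5: (14,20) -> (19,20) [heading=0, move]
  PU: pen up
  FD 9: (19,20) -> (28,20) [heading=0, move]
  -- iteration 3/5 --
  FD 5: (28,20) -> (33,20) [heading=0, move]
  PU: pen up
  FD 9: (33,20) -> (42,20) [heading=0, move]
  -- iteration 4/5 --
  FD 5: (42,20) -> (47,20) [heading=0, move]
  PU: pen up
  FD 9: (47,20) -> (56,20) [heading=0, move]
  -- iteration 5/5 --
  FD 5: (56,20) -> (61,20) [heading=0, move]
  PU: pen up
  FD 9: (61,20) -> (70,20) [heading=0, move]
]
FD 20: (70,20) -> (90,20) [heading=0, move]
PU: pen up
LT 208: heading 0 -> 208
FD 14: (90,20) -> (77.639,13.427) [heading=208, move]
Final: pos=(77.639,13.427), heading=208, 2 segment(s) drawn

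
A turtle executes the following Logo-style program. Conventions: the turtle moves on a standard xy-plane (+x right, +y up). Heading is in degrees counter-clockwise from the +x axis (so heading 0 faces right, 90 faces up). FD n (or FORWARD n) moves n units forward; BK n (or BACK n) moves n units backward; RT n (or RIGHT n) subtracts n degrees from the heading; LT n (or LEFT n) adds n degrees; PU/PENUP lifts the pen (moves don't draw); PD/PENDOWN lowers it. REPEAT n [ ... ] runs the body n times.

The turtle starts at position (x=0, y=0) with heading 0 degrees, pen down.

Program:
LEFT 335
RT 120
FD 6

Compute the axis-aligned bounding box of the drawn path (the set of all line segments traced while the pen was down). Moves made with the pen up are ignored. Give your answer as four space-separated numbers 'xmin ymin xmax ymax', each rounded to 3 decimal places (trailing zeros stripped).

Answer: -4.915 -3.441 0 0

Derivation:
Executing turtle program step by step:
Start: pos=(0,0), heading=0, pen down
LT 335: heading 0 -> 335
RT 120: heading 335 -> 215
FD 6: (0,0) -> (-4.915,-3.441) [heading=215, draw]
Final: pos=(-4.915,-3.441), heading=215, 1 segment(s) drawn

Segment endpoints: x in {-4.915, 0}, y in {-3.441, 0}
xmin=-4.915, ymin=-3.441, xmax=0, ymax=0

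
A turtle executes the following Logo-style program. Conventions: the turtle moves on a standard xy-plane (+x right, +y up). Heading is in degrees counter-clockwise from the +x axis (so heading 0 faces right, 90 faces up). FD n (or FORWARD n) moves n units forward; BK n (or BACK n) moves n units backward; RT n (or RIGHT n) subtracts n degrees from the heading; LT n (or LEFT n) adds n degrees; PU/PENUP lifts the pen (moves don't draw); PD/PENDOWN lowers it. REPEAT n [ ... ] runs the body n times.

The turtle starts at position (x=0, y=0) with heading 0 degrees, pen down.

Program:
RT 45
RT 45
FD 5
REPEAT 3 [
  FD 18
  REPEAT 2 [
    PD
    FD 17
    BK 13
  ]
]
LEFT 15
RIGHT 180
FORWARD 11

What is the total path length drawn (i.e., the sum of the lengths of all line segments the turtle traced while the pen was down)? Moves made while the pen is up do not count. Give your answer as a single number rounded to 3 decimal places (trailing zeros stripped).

Executing turtle program step by step:
Start: pos=(0,0), heading=0, pen down
RT 45: heading 0 -> 315
RT 45: heading 315 -> 270
FD 5: (0,0) -> (0,-5) [heading=270, draw]
REPEAT 3 [
  -- iteration 1/3 --
  FD 18: (0,-5) -> (0,-23) [heading=270, draw]
  REPEAT 2 [
    -- iteration 1/2 --
    PD: pen down
    FD 17: (0,-23) -> (0,-40) [heading=270, draw]
    BK 13: (0,-40) -> (0,-27) [heading=270, draw]
    -- iteration 2/2 --
    PD: pen down
    FD 17: (0,-27) -> (0,-44) [heading=270, draw]
    BK 13: (0,-44) -> (0,-31) [heading=270, draw]
  ]
  -- iteration 2/3 --
  FD 18: (0,-31) -> (0,-49) [heading=270, draw]
  REPEAT 2 [
    -- iteration 1/2 --
    PD: pen down
    FD 17: (0,-49) -> (0,-66) [heading=270, draw]
    BK 13: (0,-66) -> (0,-53) [heading=270, draw]
    -- iteration 2/2 --
    PD: pen down
    FD 17: (0,-53) -> (0,-70) [heading=270, draw]
    BK 13: (0,-70) -> (0,-57) [heading=270, draw]
  ]
  -- iteration 3/3 --
  FD 18: (0,-57) -> (0,-75) [heading=270, draw]
  REPEAT 2 [
    -- iteration 1/2 --
    PD: pen down
    FD 17: (0,-75) -> (0,-92) [heading=270, draw]
    BK 13: (0,-92) -> (0,-79) [heading=270, draw]
    -- iteration 2/2 --
    PD: pen down
    FD 17: (0,-79) -> (0,-96) [heading=270, draw]
    BK 13: (0,-96) -> (0,-83) [heading=270, draw]
  ]
]
LT 15: heading 270 -> 285
RT 180: heading 285 -> 105
FD 11: (0,-83) -> (-2.847,-72.375) [heading=105, draw]
Final: pos=(-2.847,-72.375), heading=105, 17 segment(s) drawn

Segment lengths:
  seg 1: (0,0) -> (0,-5), length = 5
  seg 2: (0,-5) -> (0,-23), length = 18
  seg 3: (0,-23) -> (0,-40), length = 17
  seg 4: (0,-40) -> (0,-27), length = 13
  seg 5: (0,-27) -> (0,-44), length = 17
  seg 6: (0,-44) -> (0,-31), length = 13
  seg 7: (0,-31) -> (0,-49), length = 18
  seg 8: (0,-49) -> (0,-66), length = 17
  seg 9: (0,-66) -> (0,-53), length = 13
  seg 10: (0,-53) -> (0,-70), length = 17
  seg 11: (0,-70) -> (0,-57), length = 13
  seg 12: (0,-57) -> (0,-75), length = 18
  seg 13: (0,-75) -> (0,-92), length = 17
  seg 14: (0,-92) -> (0,-79), length = 13
  seg 15: (0,-79) -> (0,-96), length = 17
  seg 16: (0,-96) -> (0,-83), length = 13
  seg 17: (0,-83) -> (-2.847,-72.375), length = 11
Total = 250

Answer: 250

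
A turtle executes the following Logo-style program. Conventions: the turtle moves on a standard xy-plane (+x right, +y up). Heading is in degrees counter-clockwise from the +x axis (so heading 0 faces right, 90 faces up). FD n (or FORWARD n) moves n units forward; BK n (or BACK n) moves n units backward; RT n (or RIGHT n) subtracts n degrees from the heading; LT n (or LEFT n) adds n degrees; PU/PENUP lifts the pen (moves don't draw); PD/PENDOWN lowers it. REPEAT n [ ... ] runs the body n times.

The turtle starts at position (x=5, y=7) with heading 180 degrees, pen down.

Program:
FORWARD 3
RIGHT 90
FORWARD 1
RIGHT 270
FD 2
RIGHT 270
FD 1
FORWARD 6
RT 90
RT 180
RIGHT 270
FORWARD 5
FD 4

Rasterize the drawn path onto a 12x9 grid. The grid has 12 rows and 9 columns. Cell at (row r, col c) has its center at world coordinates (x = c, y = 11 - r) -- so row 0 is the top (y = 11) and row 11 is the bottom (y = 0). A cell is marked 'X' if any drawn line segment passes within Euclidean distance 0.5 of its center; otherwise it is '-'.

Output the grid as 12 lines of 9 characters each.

Answer: ---------
X--------
X--------
XXX------
X-XXXX---
X--------
X--------
X--------
X--------
X--------
X--------
---------

Derivation:
Segment 0: (5,7) -> (2,7)
Segment 1: (2,7) -> (2,8)
Segment 2: (2,8) -> (0,8)
Segment 3: (0,8) -> (0,7)
Segment 4: (0,7) -> (0,1)
Segment 5: (0,1) -> (0,6)
Segment 6: (0,6) -> (0,10)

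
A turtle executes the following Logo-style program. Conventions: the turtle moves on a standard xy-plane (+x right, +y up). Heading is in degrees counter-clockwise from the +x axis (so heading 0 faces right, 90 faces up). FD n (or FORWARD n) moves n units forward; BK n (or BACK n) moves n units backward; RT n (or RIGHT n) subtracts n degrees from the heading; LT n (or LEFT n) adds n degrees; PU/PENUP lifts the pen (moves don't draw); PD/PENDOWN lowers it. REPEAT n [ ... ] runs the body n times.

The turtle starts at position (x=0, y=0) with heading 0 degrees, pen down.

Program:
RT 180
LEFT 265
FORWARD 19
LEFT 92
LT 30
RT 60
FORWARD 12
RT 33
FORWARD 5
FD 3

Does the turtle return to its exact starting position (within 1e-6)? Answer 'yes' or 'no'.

Answer: no

Derivation:
Executing turtle program step by step:
Start: pos=(0,0), heading=0, pen down
RT 180: heading 0 -> 180
LT 265: heading 180 -> 85
FD 19: (0,0) -> (1.656,18.928) [heading=85, draw]
LT 92: heading 85 -> 177
LT 30: heading 177 -> 207
RT 60: heading 207 -> 147
FD 12: (1.656,18.928) -> (-8.408,25.463) [heading=147, draw]
RT 33: heading 147 -> 114
FD 5: (-8.408,25.463) -> (-10.442,30.031) [heading=114, draw]
FD 3: (-10.442,30.031) -> (-11.662,32.772) [heading=114, draw]
Final: pos=(-11.662,32.772), heading=114, 4 segment(s) drawn

Start position: (0, 0)
Final position: (-11.662, 32.772)
Distance = 34.785; >= 1e-6 -> NOT closed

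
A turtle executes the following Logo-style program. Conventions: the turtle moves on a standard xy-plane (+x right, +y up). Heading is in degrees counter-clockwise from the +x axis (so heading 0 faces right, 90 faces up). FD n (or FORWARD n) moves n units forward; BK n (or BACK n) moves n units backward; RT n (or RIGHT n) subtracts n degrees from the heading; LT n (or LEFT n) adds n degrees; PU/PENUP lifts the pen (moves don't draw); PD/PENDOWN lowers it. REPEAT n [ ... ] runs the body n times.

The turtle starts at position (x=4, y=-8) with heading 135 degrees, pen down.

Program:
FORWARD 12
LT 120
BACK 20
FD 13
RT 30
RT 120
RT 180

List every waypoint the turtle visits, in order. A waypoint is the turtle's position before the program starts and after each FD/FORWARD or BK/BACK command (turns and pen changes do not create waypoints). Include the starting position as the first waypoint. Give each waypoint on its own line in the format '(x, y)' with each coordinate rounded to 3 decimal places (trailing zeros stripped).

Executing turtle program step by step:
Start: pos=(4,-8), heading=135, pen down
FD 12: (4,-8) -> (-4.485,0.485) [heading=135, draw]
LT 120: heading 135 -> 255
BK 20: (-4.485,0.485) -> (0.691,19.804) [heading=255, draw]
FD 13: (0.691,19.804) -> (-2.674,7.247) [heading=255, draw]
RT 30: heading 255 -> 225
RT 120: heading 225 -> 105
RT 180: heading 105 -> 285
Final: pos=(-2.674,7.247), heading=285, 3 segment(s) drawn
Waypoints (4 total):
(4, -8)
(-4.485, 0.485)
(0.691, 19.804)
(-2.674, 7.247)

Answer: (4, -8)
(-4.485, 0.485)
(0.691, 19.804)
(-2.674, 7.247)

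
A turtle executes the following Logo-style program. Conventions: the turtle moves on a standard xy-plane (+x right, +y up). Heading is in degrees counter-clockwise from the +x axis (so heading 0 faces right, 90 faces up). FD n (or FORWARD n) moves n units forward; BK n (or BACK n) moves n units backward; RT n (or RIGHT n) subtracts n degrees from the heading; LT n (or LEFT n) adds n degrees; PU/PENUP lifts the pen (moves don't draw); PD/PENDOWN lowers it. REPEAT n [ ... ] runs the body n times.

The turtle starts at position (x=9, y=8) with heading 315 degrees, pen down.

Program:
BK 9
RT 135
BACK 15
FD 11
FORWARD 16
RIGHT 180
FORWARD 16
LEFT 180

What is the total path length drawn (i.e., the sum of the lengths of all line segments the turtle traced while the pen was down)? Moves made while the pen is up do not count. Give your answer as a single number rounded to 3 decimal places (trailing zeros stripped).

Answer: 67

Derivation:
Executing turtle program step by step:
Start: pos=(9,8), heading=315, pen down
BK 9: (9,8) -> (2.636,14.364) [heading=315, draw]
RT 135: heading 315 -> 180
BK 15: (2.636,14.364) -> (17.636,14.364) [heading=180, draw]
FD 11: (17.636,14.364) -> (6.636,14.364) [heading=180, draw]
FD 16: (6.636,14.364) -> (-9.364,14.364) [heading=180, draw]
RT 180: heading 180 -> 0
FD 16: (-9.364,14.364) -> (6.636,14.364) [heading=0, draw]
LT 180: heading 0 -> 180
Final: pos=(6.636,14.364), heading=180, 5 segment(s) drawn

Segment lengths:
  seg 1: (9,8) -> (2.636,14.364), length = 9
  seg 2: (2.636,14.364) -> (17.636,14.364), length = 15
  seg 3: (17.636,14.364) -> (6.636,14.364), length = 11
  seg 4: (6.636,14.364) -> (-9.364,14.364), length = 16
  seg 5: (-9.364,14.364) -> (6.636,14.364), length = 16
Total = 67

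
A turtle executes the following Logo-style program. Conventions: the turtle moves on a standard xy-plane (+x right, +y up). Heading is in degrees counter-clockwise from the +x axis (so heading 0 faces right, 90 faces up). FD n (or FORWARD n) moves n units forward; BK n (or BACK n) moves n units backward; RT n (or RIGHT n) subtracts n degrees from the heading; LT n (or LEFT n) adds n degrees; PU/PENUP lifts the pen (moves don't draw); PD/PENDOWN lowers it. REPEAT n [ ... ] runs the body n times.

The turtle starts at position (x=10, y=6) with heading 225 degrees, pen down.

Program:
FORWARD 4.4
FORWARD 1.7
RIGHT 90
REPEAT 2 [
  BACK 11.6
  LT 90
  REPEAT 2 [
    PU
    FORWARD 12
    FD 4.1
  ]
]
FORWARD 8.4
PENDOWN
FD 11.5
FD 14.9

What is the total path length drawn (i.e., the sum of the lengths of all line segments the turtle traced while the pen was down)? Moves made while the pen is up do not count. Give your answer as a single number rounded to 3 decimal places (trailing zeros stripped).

Executing turtle program step by step:
Start: pos=(10,6), heading=225, pen down
FD 4.4: (10,6) -> (6.889,2.889) [heading=225, draw]
FD 1.7: (6.889,2.889) -> (5.687,1.687) [heading=225, draw]
RT 90: heading 225 -> 135
REPEAT 2 [
  -- iteration 1/2 --
  BK 11.6: (5.687,1.687) -> (13.889,-6.516) [heading=135, draw]
  LT 90: heading 135 -> 225
  REPEAT 2 [
    -- iteration 1/2 --
    PU: pen up
    FD 12: (13.889,-6.516) -> (5.404,-15.001) [heading=225, move]
    FD 4.1: (5.404,-15.001) -> (2.505,-17.9) [heading=225, move]
    -- iteration 2/2 --
    PU: pen up
    FD 12: (2.505,-17.9) -> (-5.981,-26.385) [heading=225, move]
    FD 4.1: (-5.981,-26.385) -> (-8.88,-29.285) [heading=225, move]
  ]
  -- iteration 2/2 --
  BK 11.6: (-8.88,-29.285) -> (-0.677,-21.082) [heading=225, move]
  LT 90: heading 225 -> 315
  REPEAT 2 [
    -- iteration 1/2 --
    PU: pen up
    FD 12: (-0.677,-21.082) -> (7.808,-29.567) [heading=315, move]
    FD 4.1: (7.808,-29.567) -> (10.707,-32.467) [heading=315, move]
    -- iteration 2/2 --
    PU: pen up
    FD 12: (10.707,-32.467) -> (19.192,-40.952) [heading=315, move]
    FD 4.1: (19.192,-40.952) -> (22.092,-43.851) [heading=315, move]
  ]
]
FD 8.4: (22.092,-43.851) -> (28.031,-49.791) [heading=315, move]
PD: pen down
FD 11.5: (28.031,-49.791) -> (36.163,-57.922) [heading=315, draw]
FD 14.9: (36.163,-57.922) -> (46.699,-68.458) [heading=315, draw]
Final: pos=(46.699,-68.458), heading=315, 5 segment(s) drawn

Segment lengths:
  seg 1: (10,6) -> (6.889,2.889), length = 4.4
  seg 2: (6.889,2.889) -> (5.687,1.687), length = 1.7
  seg 3: (5.687,1.687) -> (13.889,-6.516), length = 11.6
  seg 4: (28.031,-49.791) -> (36.163,-57.922), length = 11.5
  seg 5: (36.163,-57.922) -> (46.699,-68.458), length = 14.9
Total = 44.1

Answer: 44.1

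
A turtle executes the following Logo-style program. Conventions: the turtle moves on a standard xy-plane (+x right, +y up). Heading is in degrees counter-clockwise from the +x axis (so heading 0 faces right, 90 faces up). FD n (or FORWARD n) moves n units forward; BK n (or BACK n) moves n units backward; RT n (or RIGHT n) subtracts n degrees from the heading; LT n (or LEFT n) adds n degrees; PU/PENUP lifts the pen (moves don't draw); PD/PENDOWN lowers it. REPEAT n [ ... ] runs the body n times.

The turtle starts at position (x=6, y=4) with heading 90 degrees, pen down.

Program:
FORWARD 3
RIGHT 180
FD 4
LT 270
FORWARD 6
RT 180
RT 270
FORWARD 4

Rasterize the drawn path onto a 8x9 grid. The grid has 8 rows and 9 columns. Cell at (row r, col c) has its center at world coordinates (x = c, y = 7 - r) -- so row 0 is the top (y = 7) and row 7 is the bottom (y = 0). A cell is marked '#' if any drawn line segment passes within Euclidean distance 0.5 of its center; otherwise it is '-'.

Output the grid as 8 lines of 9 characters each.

Answer: #-----#--
#-----#--
#-----#--
#-----#--
#######--
---------
---------
---------

Derivation:
Segment 0: (6,4) -> (6,7)
Segment 1: (6,7) -> (6,3)
Segment 2: (6,3) -> (0,3)
Segment 3: (0,3) -> (-0,7)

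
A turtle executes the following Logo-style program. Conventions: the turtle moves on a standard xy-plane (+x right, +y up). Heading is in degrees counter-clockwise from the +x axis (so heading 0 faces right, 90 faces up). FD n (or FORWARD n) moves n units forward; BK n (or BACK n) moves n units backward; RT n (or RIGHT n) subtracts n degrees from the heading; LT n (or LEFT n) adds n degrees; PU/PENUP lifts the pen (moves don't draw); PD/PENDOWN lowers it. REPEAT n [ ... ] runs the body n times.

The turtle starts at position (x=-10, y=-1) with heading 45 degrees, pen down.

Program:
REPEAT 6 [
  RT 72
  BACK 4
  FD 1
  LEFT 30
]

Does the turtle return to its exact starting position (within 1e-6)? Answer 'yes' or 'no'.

Executing turtle program step by step:
Start: pos=(-10,-1), heading=45, pen down
REPEAT 6 [
  -- iteration 1/6 --
  RT 72: heading 45 -> 333
  BK 4: (-10,-1) -> (-13.564,0.816) [heading=333, draw]
  FD 1: (-13.564,0.816) -> (-12.673,0.362) [heading=333, draw]
  LT 30: heading 333 -> 3
  -- iteration 2/6 --
  RT 72: heading 3 -> 291
  BK 4: (-12.673,0.362) -> (-14.106,4.096) [heading=291, draw]
  FD 1: (-14.106,4.096) -> (-13.748,3.163) [heading=291, draw]
  LT 30: heading 291 -> 321
  -- iteration 3/6 --
  RT 72: heading 321 -> 249
  BK 4: (-13.748,3.163) -> (-12.315,6.897) [heading=249, draw]
  FD 1: (-12.315,6.897) -> (-12.673,5.963) [heading=249, draw]
  LT 30: heading 249 -> 279
  -- iteration 4/6 --
  RT 72: heading 279 -> 207
  BK 4: (-12.673,5.963) -> (-9.109,7.779) [heading=207, draw]
  FD 1: (-9.109,7.779) -> (-10,7.325) [heading=207, draw]
  LT 30: heading 207 -> 237
  -- iteration 5/6 --
  RT 72: heading 237 -> 165
  BK 4: (-10,7.325) -> (-6.136,6.29) [heading=165, draw]
  FD 1: (-6.136,6.29) -> (-7.102,6.549) [heading=165, draw]
  LT 30: heading 165 -> 195
  -- iteration 6/6 --
  RT 72: heading 195 -> 123
  BK 4: (-7.102,6.549) -> (-4.924,3.194) [heading=123, draw]
  FD 1: (-4.924,3.194) -> (-5.468,4.033) [heading=123, draw]
  LT 30: heading 123 -> 153
]
Final: pos=(-5.468,4.033), heading=153, 12 segment(s) drawn

Start position: (-10, -1)
Final position: (-5.468, 4.033)
Distance = 6.773; >= 1e-6 -> NOT closed

Answer: no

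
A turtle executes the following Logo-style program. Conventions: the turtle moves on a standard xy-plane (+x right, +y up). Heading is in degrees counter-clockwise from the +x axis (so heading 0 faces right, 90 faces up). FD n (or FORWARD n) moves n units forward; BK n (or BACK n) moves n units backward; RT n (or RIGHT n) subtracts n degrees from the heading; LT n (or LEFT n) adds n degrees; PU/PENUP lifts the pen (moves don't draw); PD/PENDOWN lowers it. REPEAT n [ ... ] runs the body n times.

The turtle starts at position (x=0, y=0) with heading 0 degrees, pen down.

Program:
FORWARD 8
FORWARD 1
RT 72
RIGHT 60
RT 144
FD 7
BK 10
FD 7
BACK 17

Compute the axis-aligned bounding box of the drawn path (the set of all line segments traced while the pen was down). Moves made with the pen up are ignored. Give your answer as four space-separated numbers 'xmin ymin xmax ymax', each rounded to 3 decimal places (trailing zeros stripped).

Executing turtle program step by step:
Start: pos=(0,0), heading=0, pen down
FD 8: (0,0) -> (8,0) [heading=0, draw]
FD 1: (8,0) -> (9,0) [heading=0, draw]
RT 72: heading 0 -> 288
RT 60: heading 288 -> 228
RT 144: heading 228 -> 84
FD 7: (9,0) -> (9.732,6.962) [heading=84, draw]
BK 10: (9.732,6.962) -> (8.686,-2.984) [heading=84, draw]
FD 7: (8.686,-2.984) -> (9.418,3.978) [heading=84, draw]
BK 17: (9.418,3.978) -> (7.641,-12.929) [heading=84, draw]
Final: pos=(7.641,-12.929), heading=84, 6 segment(s) drawn

Segment endpoints: x in {0, 7.641, 8, 8.686, 9, 9.418, 9.732}, y in {-12.929, -2.984, 0, 3.978, 6.962}
xmin=0, ymin=-12.929, xmax=9.732, ymax=6.962

Answer: 0 -12.929 9.732 6.962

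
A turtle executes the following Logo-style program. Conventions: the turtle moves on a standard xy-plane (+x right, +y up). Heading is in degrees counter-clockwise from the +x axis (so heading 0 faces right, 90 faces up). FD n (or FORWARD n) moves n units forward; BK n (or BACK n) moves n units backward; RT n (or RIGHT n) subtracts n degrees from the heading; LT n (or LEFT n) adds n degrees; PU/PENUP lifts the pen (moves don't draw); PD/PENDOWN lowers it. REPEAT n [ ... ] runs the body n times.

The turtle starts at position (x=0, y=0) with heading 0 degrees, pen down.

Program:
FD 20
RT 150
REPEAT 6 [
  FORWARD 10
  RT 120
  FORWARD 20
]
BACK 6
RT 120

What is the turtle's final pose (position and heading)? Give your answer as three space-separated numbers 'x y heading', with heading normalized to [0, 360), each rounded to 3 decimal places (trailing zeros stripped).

Executing turtle program step by step:
Start: pos=(0,0), heading=0, pen down
FD 20: (0,0) -> (20,0) [heading=0, draw]
RT 150: heading 0 -> 210
REPEAT 6 [
  -- iteration 1/6 --
  FD 10: (20,0) -> (11.34,-5) [heading=210, draw]
  RT 120: heading 210 -> 90
  FD 20: (11.34,-5) -> (11.34,15) [heading=90, draw]
  -- iteration 2/6 --
  FD 10: (11.34,15) -> (11.34,25) [heading=90, draw]
  RT 120: heading 90 -> 330
  FD 20: (11.34,25) -> (28.66,15) [heading=330, draw]
  -- iteration 3/6 --
  FD 10: (28.66,15) -> (37.321,10) [heading=330, draw]
  RT 120: heading 330 -> 210
  FD 20: (37.321,10) -> (20,0) [heading=210, draw]
  -- iteration 4/6 --
  FD 10: (20,0) -> (11.34,-5) [heading=210, draw]
  RT 120: heading 210 -> 90
  FD 20: (11.34,-5) -> (11.34,15) [heading=90, draw]
  -- iteration 5/6 --
  FD 10: (11.34,15) -> (11.34,25) [heading=90, draw]
  RT 120: heading 90 -> 330
  FD 20: (11.34,25) -> (28.66,15) [heading=330, draw]
  -- iteration 6/6 --
  FD 10: (28.66,15) -> (37.321,10) [heading=330, draw]
  RT 120: heading 330 -> 210
  FD 20: (37.321,10) -> (20,0) [heading=210, draw]
]
BK 6: (20,0) -> (25.196,3) [heading=210, draw]
RT 120: heading 210 -> 90
Final: pos=(25.196,3), heading=90, 14 segment(s) drawn

Answer: 25.196 3 90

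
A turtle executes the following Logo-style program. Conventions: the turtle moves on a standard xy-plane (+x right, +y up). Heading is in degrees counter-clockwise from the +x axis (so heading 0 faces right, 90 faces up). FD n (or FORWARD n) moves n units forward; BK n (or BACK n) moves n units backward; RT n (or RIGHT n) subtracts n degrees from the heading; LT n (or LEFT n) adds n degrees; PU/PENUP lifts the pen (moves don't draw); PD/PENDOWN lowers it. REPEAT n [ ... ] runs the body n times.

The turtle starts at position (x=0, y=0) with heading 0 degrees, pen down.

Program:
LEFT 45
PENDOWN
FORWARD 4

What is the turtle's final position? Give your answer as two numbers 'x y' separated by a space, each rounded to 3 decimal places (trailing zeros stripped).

Answer: 2.828 2.828

Derivation:
Executing turtle program step by step:
Start: pos=(0,0), heading=0, pen down
LT 45: heading 0 -> 45
PD: pen down
FD 4: (0,0) -> (2.828,2.828) [heading=45, draw]
Final: pos=(2.828,2.828), heading=45, 1 segment(s) drawn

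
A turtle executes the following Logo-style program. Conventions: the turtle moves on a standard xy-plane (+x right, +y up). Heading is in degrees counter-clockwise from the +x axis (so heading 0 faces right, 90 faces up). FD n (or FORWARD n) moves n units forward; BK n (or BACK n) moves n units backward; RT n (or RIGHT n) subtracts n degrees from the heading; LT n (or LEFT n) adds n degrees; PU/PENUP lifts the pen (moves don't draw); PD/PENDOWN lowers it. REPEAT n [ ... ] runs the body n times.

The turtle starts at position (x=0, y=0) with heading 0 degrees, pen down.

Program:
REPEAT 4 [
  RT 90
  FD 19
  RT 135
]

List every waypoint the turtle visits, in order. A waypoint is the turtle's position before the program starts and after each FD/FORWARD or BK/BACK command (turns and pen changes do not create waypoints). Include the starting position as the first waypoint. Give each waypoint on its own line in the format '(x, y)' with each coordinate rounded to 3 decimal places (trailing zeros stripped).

Answer: (0, 0)
(0, -19)
(13.435, -5.565)
(-5.565, -5.565)
(7.87, -19)

Derivation:
Executing turtle program step by step:
Start: pos=(0,0), heading=0, pen down
REPEAT 4 [
  -- iteration 1/4 --
  RT 90: heading 0 -> 270
  FD 19: (0,0) -> (0,-19) [heading=270, draw]
  RT 135: heading 270 -> 135
  -- iteration 2/4 --
  RT 90: heading 135 -> 45
  FD 19: (0,-19) -> (13.435,-5.565) [heading=45, draw]
  RT 135: heading 45 -> 270
  -- iteration 3/4 --
  RT 90: heading 270 -> 180
  FD 19: (13.435,-5.565) -> (-5.565,-5.565) [heading=180, draw]
  RT 135: heading 180 -> 45
  -- iteration 4/4 --
  RT 90: heading 45 -> 315
  FD 19: (-5.565,-5.565) -> (7.87,-19) [heading=315, draw]
  RT 135: heading 315 -> 180
]
Final: pos=(7.87,-19), heading=180, 4 segment(s) drawn
Waypoints (5 total):
(0, 0)
(0, -19)
(13.435, -5.565)
(-5.565, -5.565)
(7.87, -19)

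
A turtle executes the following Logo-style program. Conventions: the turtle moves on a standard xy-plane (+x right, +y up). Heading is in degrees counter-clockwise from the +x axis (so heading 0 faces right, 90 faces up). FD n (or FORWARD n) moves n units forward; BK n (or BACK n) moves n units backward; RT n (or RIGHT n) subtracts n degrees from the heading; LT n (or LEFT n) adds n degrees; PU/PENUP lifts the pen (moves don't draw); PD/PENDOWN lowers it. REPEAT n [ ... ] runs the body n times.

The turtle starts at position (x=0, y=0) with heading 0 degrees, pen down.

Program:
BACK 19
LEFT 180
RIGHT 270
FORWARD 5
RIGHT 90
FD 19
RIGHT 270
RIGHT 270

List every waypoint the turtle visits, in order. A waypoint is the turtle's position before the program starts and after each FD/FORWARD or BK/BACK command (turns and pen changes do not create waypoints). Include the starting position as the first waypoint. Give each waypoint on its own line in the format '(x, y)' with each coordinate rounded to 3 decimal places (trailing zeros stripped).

Answer: (0, 0)
(-19, 0)
(-19, -5)
(-38, -5)

Derivation:
Executing turtle program step by step:
Start: pos=(0,0), heading=0, pen down
BK 19: (0,0) -> (-19,0) [heading=0, draw]
LT 180: heading 0 -> 180
RT 270: heading 180 -> 270
FD 5: (-19,0) -> (-19,-5) [heading=270, draw]
RT 90: heading 270 -> 180
FD 19: (-19,-5) -> (-38,-5) [heading=180, draw]
RT 270: heading 180 -> 270
RT 270: heading 270 -> 0
Final: pos=(-38,-5), heading=0, 3 segment(s) drawn
Waypoints (4 total):
(0, 0)
(-19, 0)
(-19, -5)
(-38, -5)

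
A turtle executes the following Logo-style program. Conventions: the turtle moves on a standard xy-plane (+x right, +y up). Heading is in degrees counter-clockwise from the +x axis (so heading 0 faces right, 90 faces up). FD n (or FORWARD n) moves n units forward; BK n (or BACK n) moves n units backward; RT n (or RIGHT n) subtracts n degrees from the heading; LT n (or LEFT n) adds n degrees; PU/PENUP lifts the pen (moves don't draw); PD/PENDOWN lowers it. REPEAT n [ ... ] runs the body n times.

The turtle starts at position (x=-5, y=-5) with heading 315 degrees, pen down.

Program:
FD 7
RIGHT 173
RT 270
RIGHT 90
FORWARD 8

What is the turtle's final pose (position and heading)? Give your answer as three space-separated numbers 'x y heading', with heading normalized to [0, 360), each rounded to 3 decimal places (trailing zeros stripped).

Answer: -6.354 -5.024 142

Derivation:
Executing turtle program step by step:
Start: pos=(-5,-5), heading=315, pen down
FD 7: (-5,-5) -> (-0.05,-9.95) [heading=315, draw]
RT 173: heading 315 -> 142
RT 270: heading 142 -> 232
RT 90: heading 232 -> 142
FD 8: (-0.05,-9.95) -> (-6.354,-5.024) [heading=142, draw]
Final: pos=(-6.354,-5.024), heading=142, 2 segment(s) drawn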